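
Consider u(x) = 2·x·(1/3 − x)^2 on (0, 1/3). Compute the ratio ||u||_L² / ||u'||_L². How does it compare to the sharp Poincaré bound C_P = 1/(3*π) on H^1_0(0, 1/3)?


||u||_L² / ||u'||_L² = sqrt(14)/42 < C_P = 1/(3*π).

u(x) = 2·x·(1/3 − x)^2, so u'(x) = 6*x^2 - 8*x/3 + 2/9.
u(x) = 2·x·(1/3 − x)^2 vanishes at x = 0 and x = 1/3, so u ∈ H^1_0(0, 1/3). Differentiate via the product rule and integrate the resulting polynomials term by term.
  ∫_0^1/3 u² dx = ∫_0^1/3 (4*x^6 - 16*x^5/3 + 8*x^4/3 - 16*x^3/27 + 4*x^2/81) dx. Term by term:
    ∫_0^1/3 4*x^6 dx = 4/15309;  ∫_0^1/3 -16*x^5/3 dx = -8/6561;  ∫_0^1/3 8*x^4/3 dx = 8/3645;
    ∫_0^1/3 -16*x^3/27 dx = -4/2187;  ∫_0^1/3 4*x^2/81 dx = 4/6561.
  Sum: 4/15309 − 8/6561 + 8/3645 − 4/2187 + 4/6561 = 4/229635.
  ∫_0^1/3 (u')² dx = ∫_0^1/3 (36*x^4 - 32*x^3 + 88*x^2/9 - 32*x/27 + 4/81) dx. Term by term:
    ∫_0^1/3 36*x^4 dx = 4/135;  ∫_0^1/3 -32*x^3 dx = -8/81;  ∫_0^1/3 88*x^2/9 dx = 88/729;
    ∫_0^1/3 -32*x/27 dx = -16/243;  ∫_0^1/3 4/81 dx = 4/243.
  Sum: 4/135 − 8/81 + 88/729 − 16/243 + 4/243 = 8/3645.
∫_0^1/3 u² dx = 4/229635, so ||u||_L² = 2*sqrt(35)/2835.
∫_0^1/3 (u')² dx = 8/3645, so ||u'||_L² = 2*sqrt(10)/135.
Ratio ||u||_L² / ||u'||_L² = sqrt(14)/42.
Sharp Poincaré constant on H^1_0(0, 1/3) is C_P = L/π = 1/(3*π), achieved by sin(3*π·x).
A polynomial bump cannot attain the sharp Poincaré constant (only the first sine eigenfunction does), so the ratio is strictly less than C_P, consistent with ||u||_L² ≤ C_P ||u'||_L².


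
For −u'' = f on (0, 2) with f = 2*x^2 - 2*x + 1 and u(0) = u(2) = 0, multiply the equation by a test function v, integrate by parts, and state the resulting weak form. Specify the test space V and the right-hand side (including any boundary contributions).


V = H^1_0(0, 2) (so v(0) = v(2) = 0); weak form: ∫_0^2 u'v' dx = ∫_0^2 (2*x^2 - 2*x + 1) v dx for all v ∈ V.

Multiply both sides by a test function v and integrate from 0 to 2:
  ∫_0^2 −u''(x) v(x) dx = ∫_0^2 f(x) v(x) dx.
Integrate the LHS by parts once:
  ∫_0^2 −u'' v dx = −[u'(x) v(x)]_0^2 + ∫_0^2 u'(x) v'(x) dx.
Thus ∫_0^2 u'(x) v'(x) dx = ∫_0^2 f(x) v(x) dx + [u'(x) v(x)]_0^2.
Choose V so that boundary terms are either known or forced to vanish.
u is Dirichlet: u(0) = u(2) = 0. Let V = H^1_0(0, 2); then v(0) = v(2) = 0, and [u' v]_0^2 = 0.
Weak formulation: find u (satisfying any essential BC) such that ∫_0^2 u'(x) v'(x) dx = ∫_0^2 f v dx for all v ∈ V.
Substituting f(x) = 2*x^2 - 2*x + 1, the right-hand side is ∫_0^2 (2*x^2 - 2*x + 1) v dx.


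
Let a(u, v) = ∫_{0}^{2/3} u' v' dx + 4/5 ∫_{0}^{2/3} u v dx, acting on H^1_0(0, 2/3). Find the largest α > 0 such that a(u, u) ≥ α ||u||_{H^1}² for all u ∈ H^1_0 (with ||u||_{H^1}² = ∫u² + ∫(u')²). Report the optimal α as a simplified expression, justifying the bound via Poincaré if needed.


α = (16 + 45*π^2)/(5*(4 + 9*π^2))

Coercivity of a(·,·) on H^1_0(0, 2/3) means a(u, u) ≥ α ||u||_{H^1}² for every u ∈ H^1_0.
The interval has length L = 2/3, and Poincaré/coercivity depend only on L. Here a(u, u) = ∫(u')² + (4/5)·∫u².
Here 0 < c = 4/5 < 1. The condition a(u,u) ≥ α||u||_{H^1}² reads (1−α)∫(u')² ≥ (α−c)∫u². Any admissible α is ≤ 1 (rapidly oscillating u have ∫u²/∫(u')² → 0), and α = 1 would force 0 ≥ (1−c)∫u², impossible since c < 1; so 1−α > 0. By the sharp Poincaré inequality on H^1_0 of an interval of length L, ∫(u')² ≥ (π/L)²∫u² with equality for the first sine mode sin(π(x−x₀)/L) (x₀ the left endpoint), so the inequality holds for all u iff (1−α)(π/L)² ≥ α − c, i.e. α ≤ ((π/L)² + c)/((π/L)² + 1) = (1 + c(L/π)²)/(1 + (L/π)²). With (π/L)² = 9*π^2/4 and c = 4/5, the largest admissible constant is α = ((π/L)² + c)/((π/L)² + 1).
Simplifying, α = (16 + 45*π^2)/(5*(4 + 9*π^2)).


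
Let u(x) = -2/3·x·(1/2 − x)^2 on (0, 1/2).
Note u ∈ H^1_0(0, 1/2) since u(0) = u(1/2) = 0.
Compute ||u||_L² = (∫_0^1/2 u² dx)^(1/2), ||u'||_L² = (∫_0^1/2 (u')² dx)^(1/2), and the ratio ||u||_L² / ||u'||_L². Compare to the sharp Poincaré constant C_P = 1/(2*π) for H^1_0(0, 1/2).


||u||_L² / ||u'||_L² = sqrt(14)/28 < C_P = 1/(2*π).

u(x) = -2/3·x·(1/2 − x)^2, so u'(x) = (1 - 6*x)*(2*x - 1)/6.
u(x) = -2/3·x·(1/2 − x)^2 vanishes at x = 0 and x = 1/2, so u ∈ H^1_0(0, 1/2). Differentiate via the product rule and integrate the resulting polynomials term by term.
  ∫_0^1/2 u² dx = ∫_0^1/2 (4*x^6/9 - 8*x^5/9 + 2*x^4/3 - 2*x^3/9 + x^2/36) dx. Term by term:
    ∫_0^1/2 4*x^6/9 dx = 1/2016;  ∫_0^1/2 -8*x^5/9 dx = -1/432;  ∫_0^1/2 2*x^4/3 dx = 1/240;
    ∫_0^1/2 -2*x^3/9 dx = -1/288;  ∫_0^1/2 x^2/36 dx = 1/864.
  Sum: 1/2016 − 1/432 + 1/240 − 1/288 + 1/864 = 1/30240.
  ∫_0^1/2 (u')² dx = ∫_0^1/2 (4*x^4 - 16*x^3/3 + 22*x^2/9 - 4*x/9 + 1/36) dx. Term by term:
    ∫_0^1/2 4*x^4 dx = 1/40;  ∫_0^1/2 -16*x^3/3 dx = -1/12;  ∫_0^1/2 22*x^2/9 dx = 11/108;
    ∫_0^1/2 -4*x/9 dx = -1/18;  ∫_0^1/2 1/36 dx = 1/72.
  Sum: 1/40 − 1/12 + 11/108 − 1/18 + 1/72 = 1/540.
∫_0^1/2 u² dx = 1/30240, so ||u||_L² = sqrt(210)/2520.
∫_0^1/2 (u')² dx = 1/540, so ||u'||_L² = sqrt(15)/90.
Ratio ||u||_L² / ||u'||_L² = sqrt(14)/28.
Sharp Poincaré constant on H^1_0(0, 1/2) is C_P = L/π = 1/(2*π), achieved by sin(2*π·x).
A polynomial bump cannot attain the sharp Poincaré constant (only the first sine eigenfunction does), so the ratio is strictly less than C_P, consistent with ||u||_L² ≤ C_P ||u'||_L².


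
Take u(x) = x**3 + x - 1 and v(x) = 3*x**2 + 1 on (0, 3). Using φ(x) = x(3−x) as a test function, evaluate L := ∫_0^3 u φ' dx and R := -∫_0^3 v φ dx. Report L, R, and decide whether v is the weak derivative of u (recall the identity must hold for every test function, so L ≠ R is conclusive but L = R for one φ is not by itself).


LHS = -819/20, RHS = -819/20. Yes, v = u' weakly.

u(x) = x**3 + x - 1, classical derivative u'(x) = 3*x**2 + 1.
φ(x) = x(3−x), so φ'(x) = 3 - 2*x.
Note φ(0) = φ(3) = 0, so the boundary term u·φ vanishes.
LHS = ∫_0^3 u(x) φ'(x) dx = ∫_0^3 (-2*x^4 + 3*x^3 - 2*x^2 + 5*x - 3) dx. Term by term:
  ∫_0^3 -2*x^4 dx = -486/5;  ∫_0^3 3*x^3 dx = 243/4;  ∫_0^3 -2*x^2 dx = -18;
  ∫_0^3 5*x dx = 45/2;  ∫_0^3 -3 dx = -9.
Sum: -486/5 + 243/4 − 18 + 45/2 − 9 = -819/20.
So LHS = -819/20.
∫_0^3 v(x) φ(x) dx = ∫_0^3 (-3*x^4 + 9*x^3 - x^2 + 3*x) dx. Term by term:
  ∫_0^3 -3*x^4 dx = -729/5;  ∫_0^3 9*x^3 dx = 729/4;  ∫_0^3 -x^2 dx = -9;
  ∫_0^3 3*x dx = 27/2.
Sum: -729/5 + 729/4 − 9 + 27/2 = 819/20.
So RHS = -∫_0^3 v(x) φ(x) dx = -819/20.
LHS = RHS, so the identity holds for this test φ.
Moreover u is smooth here and v(x) = u'(x) = 3*x**2 + 1 pointwise, so the identity holds for every test function. Hence v is the weak derivative of u.


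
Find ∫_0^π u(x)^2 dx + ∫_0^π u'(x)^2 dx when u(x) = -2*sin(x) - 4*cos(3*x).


||u||_{H^1(0,π)}^2 = 84*π

u'(x) = 12*sin(3*x) - 2*cos(x).
Expand u² and (u')² and integrate term by term on (0, π), using: for integers n ≥ 1, ∫_0^π sin²(nx) dx = ∫_0^π cos²(nx) dx = π/2; for n ≠ n', ∫_0^π sin(nx)sin(n'x) dx = ∫_0^π cos(nx)cos(n'x) dx = 0; and by product-to-sum, ∫_0^π sin(nx)cos(n'x) dx = ½∫_0^π [sin((n+n')x) + sin((n−n')x)] dx, which is 0 when n+n' is even and 2n/(n²−n'²) when n+n' is odd (it need not vanish on (0, π)).
  u² squared terms: (-4)²·∫cos(3x)² dx = 16·π/2 = 8*π;  (-2)²·∫sin(x)² dx = 4·π/2 = 2*π.
  u² cross terms: 2·(-4)·(-2)·∫cos(3x)·sin(x) dx = 16·(0) = 0.
  So ∫_0^π u² dx = 8*π + 2*π + 0 = 10*π.
  (u')² squared terms: (-2)²·∫cos(x)² dx = 4·π/2 = 2*π;  (12)²·∫sin(3x)² dx = 144·π/2 = 72*π.
  (u')² cross terms: 2·(-2)·(12)·∫cos(x)·sin(3x) dx = -48·(0) = 0.
  So ∫_0^π (u')² dx = 2*π + 72*π + 0 = 74*π.
||u||_{H^1}^2 = (10*π) + (74*π) = 84*π.


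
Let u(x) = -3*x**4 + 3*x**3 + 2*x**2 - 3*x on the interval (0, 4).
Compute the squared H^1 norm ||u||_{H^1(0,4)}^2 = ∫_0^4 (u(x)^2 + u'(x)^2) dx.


||u||_{H^1}^2 = 33544004/105

The H^1 norm (squared) on an interval (0, L) is
  ||u||_{H^1}^2 = ∫_0^L u(x)^2 dx + ∫_0^L u'(x)^2 dx.
Compute u'(x) = -12*x**3 + 9*x**2 + 4*x - 3.
Then u(x)^2 = 9*x**8 - 18*x**7 - 3*x**6 + 30*x**5 - 14*x**4 - 12*x**3 + 9*x**2 and u'(x)^2 = 144*x**6 - 216*x**5 - 15*x**4 + 144*x**3 - 38*x**2 - 24*x + 9.
Integrate each monomial from 0 to 4 using ∫_0^4 c·x^n dx = c·4^(n+1)/(n+1):
  ∫_0^4 u(x)^2 dx = ∫_0^4 (9*x^8 - 18*x^7 - 3*x^6 + 30*x^5 - 14*x^4 - 12*x^3 + 9*x^2) dx. Term by term:
    ∫_0^4 9*x^8 dx = 262144;  ∫_0^4 -18*x^7 dx = -147456;  ∫_0^4 -3*x^6 dx = -49152/7;
    ∫_0^4 30*x^5 dx = 20480;  ∫_0^4 -14*x^4 dx = -14336/5;  ∫_0^4 -12*x^3 dx = -768;
    ∫_0^4 9*x^2 dx = 192.
  Sum: 262144 − 147456 − 49152/7 + 20480 − 14336/5 − 768 + 192 = 4364608/35.
  ∫_0^4 u'(x)^2 dx = ∫_0^4 (144*x^6 - 216*x^5 - 15*x^4 + 144*x^3 - 38*x^2 - 24*x + 9) dx. Term by term:
    ∫_0^4 144*x^6 dx = 2359296/7;  ∫_0^4 -216*x^5 dx = -147456;  ∫_0^4 -15*x^4 dx = -3072;
    ∫_0^4 144*x^3 dx = 9216;  ∫_0^4 -38*x^2 dx = -2432/3;  ∫_0^4 -24*x dx = -192;
    ∫_0^4 9 dx = 36.
  Sum: 2359296/7 − 147456 − 3072 + 9216 − 2432/3 − 192 + 36 = 4090036/21.
Adding: ||u||_{H^1}^2 = 4364608/35 + 4090036/21 = 33544004/105.


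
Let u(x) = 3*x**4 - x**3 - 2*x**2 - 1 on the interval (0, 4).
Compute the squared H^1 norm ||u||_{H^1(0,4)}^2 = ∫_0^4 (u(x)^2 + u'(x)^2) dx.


||u||_{H^1}^2 = 6926012/15

The H^1 norm (squared) on an interval (0, L) is
  ||u||_{H^1}^2 = ∫_0^L u(x)^2 dx + ∫_0^L u'(x)^2 dx.
Compute u'(x) = 12*x**3 - 3*x**2 - 4*x.
Then u(x)^2 = 9*x**8 - 6*x**7 - 11*x**6 + 4*x**5 - 2*x**4 + 2*x**3 + 4*x**2 + 1 and u'(x)^2 = 144*x**6 - 72*x**5 - 87*x**4 + 24*x**3 + 16*x**2.
Integrate each monomial from 0 to 4 using ∫_0^4 c·x^n dx = c·4^(n+1)/(n+1):
  ∫_0^4 u(x)^2 dx = ∫_0^4 (9*x^8 - 6*x^7 - 11*x^6 + 4*x^5 - 2*x^4 + 2*x^3 + 4*x^2 + 1) dx. Term by term:
    ∫_0^4 9*x^8 dx = 262144;  ∫_0^4 -6*x^7 dx = -49152;  ∫_0^4 -11*x^6 dx = -180224/7;
    ∫_0^4 4*x^5 dx = 8192/3;  ∫_0^4 -2*x^4 dx = -2048/5;  ∫_0^4 2*x^3 dx = 128;
    ∫_0^4 4*x^2 dx = 256/3;  ∫_0^4 1 dx = 4.
  Sum: 262144 − 49152 − 180224/7 + 8192/3 − 2048/5 + 128 + 256/3 + 4 = 6642444/35.
  ∫_0^4 u'(x)^2 dx = ∫_0^4 (144*x^6 - 72*x^5 - 87*x^4 + 24*x^3 + 16*x^2) dx. Term by term:
    ∫_0^4 144*x^6 dx = 2359296/7;  ∫_0^4 -72*x^5 dx = -49152;  ∫_0^4 -87*x^4 dx = -89088/5;
    ∫_0^4 24*x^3 dx = 1536;  ∫_0^4 16*x^2 dx = 1024/3.
  Sum: 2359296/7 − 49152 − 89088/5 + 1536 + 1024/3 = 28554752/105.
Adding: ||u||_{H^1}^2 = 6642444/35 + 28554752/105 = 6926012/15.


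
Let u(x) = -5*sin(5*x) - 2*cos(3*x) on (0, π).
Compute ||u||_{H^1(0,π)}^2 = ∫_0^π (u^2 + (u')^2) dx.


||u||_{H^1(0,π)}^2 = 345*π

u'(x) = 6*sin(3*x) - 25*cos(5*x).
Expand u² and (u')² and integrate term by term on (0, π), using: for integers n ≥ 1, ∫_0^π sin²(nx) dx = ∫_0^π cos²(nx) dx = π/2; for n ≠ n', ∫_0^π sin(nx)sin(n'x) dx = ∫_0^π cos(nx)cos(n'x) dx = 0; and by product-to-sum, ∫_0^π sin(nx)cos(n'x) dx = ½∫_0^π [sin((n+n')x) + sin((n−n')x)] dx, which is 0 when n+n' is even and 2n/(n²−n'²) when n+n' is odd (it need not vanish on (0, π)).
  u² squared terms: (-5)²·∫sin(5x)² dx = 25·π/2 = 25*π/2;  (-2)²·∫cos(3x)² dx = 4·π/2 = 2*π.
  u² cross terms: 2·(-5)·(-2)·∫sin(5x)·cos(3x) dx = 20·(0) = 0.
  So ∫_0^π u² dx = 25*π/2 + 2*π + 0 = 29*π/2.
  (u')² squared terms: (-25)²·∫cos(5x)² dx = 625·π/2 = 625*π/2;  (6)²·∫sin(3x)² dx = 36·π/2 = 18*π.
  (u')² cross terms: 2·(-25)·(6)·∫cos(5x)·sin(3x) dx = -300·(0) = 0.
  So ∫_0^π (u')² dx = 625*π/2 + 18*π + 0 = 661*π/2.
||u||_{H^1}^2 = (29*π/2) + (661*π/2) = 345*π.


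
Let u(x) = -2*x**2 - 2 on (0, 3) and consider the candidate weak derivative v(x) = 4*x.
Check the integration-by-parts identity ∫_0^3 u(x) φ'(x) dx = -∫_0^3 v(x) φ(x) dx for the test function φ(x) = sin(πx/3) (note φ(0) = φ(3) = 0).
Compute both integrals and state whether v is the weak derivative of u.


LHS = 36/π, RHS = -36/π. No, v is not the weak derivative of u.

u(x) = -2*x**2 - 2, classical derivative u'(x) = -4*x.
φ(x) = sin(πx/3), so φ'(x) = π*cos(π*x/3)/3.
Note φ(0) = φ(3) = 0, so the boundary term u·φ vanishes.
LHS = ∫_0^3 u(x) φ'(x) dx = ∫_0^3 (-2*π*x^2*cos(π*x/3)/3 - 2*π*cos(π*x/3)/3) dx. Term by term:
  ∫_0^3 -2*π*cos(π*x/3)/3 dx = 0;  ∫_0^3 -2*π*x^2*cos(π*x/3)/3 dx = 36/π.
Sum: 0 + 36/π = 36/π.
So LHS = 36/π.
∫_0^3 v(x) φ(x) dx = ∫_0^3 (4*x*sin(π*x/3)) dx. Term by term:
  ∫_0^3 4*x*sin(π*x/3) dx = 36/π.
So RHS = -∫_0^3 v(x) φ(x) dx = -36/π.
LHS − RHS = 72/π ≠ 0, so the identity fails.
(For a valid weak derivative the identity must hold for EVERY test function, in particular this one. The failure shows v is NOT the weak derivative of u.)
Correct weak derivative would be u'(x) = -4*x.


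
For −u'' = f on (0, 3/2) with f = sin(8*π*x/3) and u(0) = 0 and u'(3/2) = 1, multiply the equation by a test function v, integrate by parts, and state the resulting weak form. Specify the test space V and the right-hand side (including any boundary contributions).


V = {v ∈ H^1(0, 3/2) : v(0) = 0} (test functions vanish at x = 0 where u is specified); weak form: ∫_0^3/2 u'v' dx = ∫_0^3/2 (sin(8*π*x/3)) v dx + v(3/2) for all v ∈ V.

Multiply both sides by a test function v and integrate from 0 to 3/2:
  ∫_0^3/2 −u''(x) v(x) dx = ∫_0^3/2 f(x) v(x) dx.
Integrate the LHS by parts once:
  ∫_0^3/2 −u'' v dx = −[u'(x) v(x)]_0^3/2 + ∫_0^3/2 u'(x) v'(x) dx.
Thus ∫_0^3/2 u'(x) v'(x) dx = ∫_0^3/2 f(x) v(x) dx + [u'(x) v(x)]_0^3/2.
Choose V so that boundary terms are either known or forced to vanish.
Mixed BC: u(0) = 0 (Dirichlet) and u'(3/2) = 1 (Neumann). Define V = {v ∈ H^1(0, 3/2) : v(0) = 0}. Then [u' v]_0^3/2 = u'(3/2)·v(3/2) − u'(0)·0 = v(3/2).
Weak formulation: find u (satisfying any essential BC) such that ∫_0^3/2 u'(x) v'(x) dx = ∫_0^3/2 f v dx + v(3/2) for all v ∈ V (Dirichlet at 0 absorbed into V; Neumann datum at x = 3/2 contributes the boundary term).
Substituting f(x) = sin(8*π*x/3), the right-hand side is ∫_0^3/2 (sin(8*π*x/3)) v dx + v(3/2).


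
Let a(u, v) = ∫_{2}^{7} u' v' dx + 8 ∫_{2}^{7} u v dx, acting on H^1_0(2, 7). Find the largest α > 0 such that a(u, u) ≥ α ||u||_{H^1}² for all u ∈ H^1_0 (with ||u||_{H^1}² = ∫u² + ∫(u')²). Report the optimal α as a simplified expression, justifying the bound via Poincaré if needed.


α = 1

Coercivity of a(·,·) on H^1_0(2, 7) means a(u, u) ≥ α ||u||_{H^1}² for every u ∈ H^1_0.
The interval has length L = 5, and Poincaré/coercivity depend only on L. Here a(u, u) = ∫(u')² + (8)·∫u².
Here c = 8 ≥ 1, so a(u,u) = ∫(u')² + c∫u² ≥ ∫(u')² + ∫u² = ||u||_{H^1}², i.e. α = 1 works. No larger α is possible: a(u,u) ≥ α||u||_{H^1}² means (1−α)∫(u')² ≥ (α−c)∫u², and for the modes u_n = sin(nπ(x−x₀)/L) (x₀ the left endpoint) one has ∫u_n²/∫(u_n')² = (L/(nπ))² → 0, so a(u_n,u_n)/||u_n||_{H^1}² → 1. Hence the optimal constant is α = 1.
Therefore α = 1.


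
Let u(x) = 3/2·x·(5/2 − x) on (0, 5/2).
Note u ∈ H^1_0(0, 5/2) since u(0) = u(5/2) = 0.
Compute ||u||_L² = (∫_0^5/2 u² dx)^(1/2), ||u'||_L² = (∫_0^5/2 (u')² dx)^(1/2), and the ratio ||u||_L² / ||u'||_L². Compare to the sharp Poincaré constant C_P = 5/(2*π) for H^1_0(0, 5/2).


||u||_L² / ||u'||_L² = sqrt(10)/4 < C_P = 5/(2*π).

u(x) = 3/2·x·(5/2 − x), so u'(x) = 15/4 - 3*x.
u(x) = 3/2·x·(5/2 − x) vanishes at x = 0 and x = 5/2, so u ∈ H^1_0(0, 5/2). Differentiate via the product rule and integrate the resulting polynomials term by term.
  ∫_0^5/2 u² dx = ∫_0^5/2 (9*x^4/4 - 45*x^3/4 + 225*x^2/16) dx. Term by term:
    ∫_0^5/2 9*x^4/4 dx = 5625/128;  ∫_0^5/2 -45*x^3/4 dx = -28125/256;  ∫_0^5/2 225*x^2/16 dx = 9375/128.
  Sum: 5625/128 − 28125/256 + 9375/128 = 1875/256.
  ∫_0^5/2 (u')² dx = ∫_0^5/2 (9*x^2 - 45*x/2 + 225/16) dx. Term by term:
    ∫_0^5/2 9*x^2 dx = 375/8;  ∫_0^5/2 -45*x/2 dx = -1125/16;  ∫_0^5/2 225/16 dx = 1125/32.
  Sum: 375/8 − 1125/16 + 1125/32 = 375/32.
∫_0^5/2 u² dx = 1875/256, so ||u||_L² = 25*sqrt(3)/16.
∫_0^5/2 (u')² dx = 375/32, so ||u'||_L² = 5*sqrt(30)/8.
Ratio ||u||_L² / ||u'||_L² = sqrt(10)/4.
Sharp Poincaré constant on H^1_0(0, 5/2) is C_P = L/π = 5/(2*π), achieved by sin(2*π/5·x).
A polynomial bump cannot attain the sharp Poincaré constant (only the first sine eigenfunction does), so the ratio is strictly less than C_P, consistent with ||u||_L² ≤ C_P ||u'||_L².


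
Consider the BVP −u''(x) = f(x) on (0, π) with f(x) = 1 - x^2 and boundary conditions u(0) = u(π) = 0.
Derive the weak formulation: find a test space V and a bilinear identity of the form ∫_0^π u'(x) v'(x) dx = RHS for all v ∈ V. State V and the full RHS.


V = H^1_0(0, π) (so v(0) = v(π) = 0); weak form: ∫_0^π u'v' dx = ∫_0^π (1 - x^2) v dx for all v ∈ V.

Multiply both sides by a test function v and integrate from 0 to π:
  ∫_0^π −u''(x) v(x) dx = ∫_0^π f(x) v(x) dx.
Integrate the LHS by parts once:
  ∫_0^π −u'' v dx = −[u'(x) v(x)]_0^π + ∫_0^π u'(x) v'(x) dx.
Thus ∫_0^π u'(x) v'(x) dx = ∫_0^π f(x) v(x) dx + [u'(x) v(x)]_0^π.
Choose V so that boundary terms are either known or forced to vanish.
u is Dirichlet: u(0) = u(π) = 0. Let V = H^1_0(0, π); then v(0) = v(π) = 0, and [u' v]_0^π = 0.
Weak formulation: find u (satisfying any essential BC) such that ∫_0^π u'(x) v'(x) dx = ∫_0^π f v dx for all v ∈ V.
Substituting f(x) = 1 - x^2, the right-hand side is ∫_0^π (1 - x^2) v dx.


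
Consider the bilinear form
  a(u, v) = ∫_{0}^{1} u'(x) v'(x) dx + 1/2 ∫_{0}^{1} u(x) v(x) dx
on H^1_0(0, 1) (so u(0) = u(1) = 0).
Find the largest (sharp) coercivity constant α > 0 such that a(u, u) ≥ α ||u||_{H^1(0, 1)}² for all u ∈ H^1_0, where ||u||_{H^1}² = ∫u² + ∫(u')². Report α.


α = (1/2 + π^2)/(1 + π^2)

Coercivity of a(·,·) on H^1_0(0, 1) means a(u, u) ≥ α ||u||_{H^1}² for every u ∈ H^1_0.
The interval has length L = 1, and Poincaré/coercivity depend only on L. Here a(u, u) = ∫(u')² + (1/2)·∫u².
Here 0 < c = 1/2 < 1. The condition a(u,u) ≥ α||u||_{H^1}² reads (1−α)∫(u')² ≥ (α−c)∫u². Any admissible α is ≤ 1 (rapidly oscillating u have ∫u²/∫(u')² → 0), and α = 1 would force 0 ≥ (1−c)∫u², impossible since c < 1; so 1−α > 0. By the sharp Poincaré inequality on H^1_0 of an interval of length L, ∫(u')² ≥ (π/L)²∫u² with equality for the first sine mode sin(π(x−x₀)/L) (x₀ the left endpoint), so the inequality holds for all u iff (1−α)(π/L)² ≥ α − c, i.e. α ≤ ((π/L)² + c)/((π/L)² + 1) = (1 + c(L/π)²)/(1 + (L/π)²). With (π/L)² = π^2 and c = 1/2, the largest admissible constant is α = ((π/L)² + c)/((π/L)² + 1).
Simplifying, α = (1/2 + π^2)/(1 + π^2).


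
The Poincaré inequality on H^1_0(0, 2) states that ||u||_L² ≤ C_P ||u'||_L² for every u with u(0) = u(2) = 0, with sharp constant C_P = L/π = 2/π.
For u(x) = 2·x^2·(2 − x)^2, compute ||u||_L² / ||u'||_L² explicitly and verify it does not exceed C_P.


||u||_L² / ||u'||_L² = sqrt(3)/3 < C_P = 2/π.

u(x) = 2·x^2·(2 − x)^2, so u'(x) = 8*x*(x - 2)*(x - 1).
u(x) = 2·x^2·(2 − x)^2 vanishes at x = 0 and x = 2, so u ∈ H^1_0(0, 2). Differentiate via the product rule and integrate the resulting polynomials term by term.
  ∫_0^2 u² dx = ∫_0^2 (4*x^8 - 32*x^7 + 96*x^6 - 128*x^5 + 64*x^4) dx. Term by term:
    ∫_0^2 4*x^8 dx = 2048/9;  ∫_0^2 -32*x^7 dx = -1024;  ∫_0^2 96*x^6 dx = 12288/7;
    ∫_0^2 -128*x^5 dx = -4096/3;  ∫_0^2 64*x^4 dx = 2048/5.
  Sum: 2048/9 − 1024 + 12288/7 − 4096/3 + 2048/5 = 1024/315.
  ∫_0^2 (u')² dx = ∫_0^2 (64*x^6 - 384*x^5 + 832*x^4 - 768*x^3 + 256*x^2) dx. Term by term:
    ∫_0^2 64*x^6 dx = 8192/7;  ∫_0^2 -384*x^5 dx = -4096;  ∫_0^2 832*x^4 dx = 26624/5;
    ∫_0^2 -768*x^3 dx = -3072;  ∫_0^2 256*x^2 dx = 2048/3.
  Sum: 8192/7 − 4096 + 26624/5 − 3072 + 2048/3 = 1024/105.
∫_0^2 u² dx = 1024/315, so ||u||_L² = 32*sqrt(35)/105.
∫_0^2 (u')² dx = 1024/105, so ||u'||_L² = 32*sqrt(105)/105.
Ratio ||u||_L² / ||u'||_L² = sqrt(3)/3.
Sharp Poincaré constant on H^1_0(0, 2) is C_P = L/π = 2/π, achieved by sin(π/2·x).
A polynomial bump cannot attain the sharp Poincaré constant (only the first sine eigenfunction does), so the ratio is strictly less than C_P, consistent with ||u||_L² ≤ C_P ||u'||_L².


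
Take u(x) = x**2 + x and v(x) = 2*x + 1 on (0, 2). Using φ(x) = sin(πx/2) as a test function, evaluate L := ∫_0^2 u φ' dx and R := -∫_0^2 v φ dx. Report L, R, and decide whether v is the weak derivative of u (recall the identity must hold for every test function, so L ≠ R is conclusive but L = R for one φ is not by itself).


LHS = -12/π, RHS = -12/π. Yes, v = u' weakly.

u(x) = x**2 + x, classical derivative u'(x) = 2*x + 1.
φ(x) = sin(πx/2), so φ'(x) = π*cos(π*x/2)/2.
Note φ(0) = φ(2) = 0, so the boundary term u·φ vanishes.
LHS = ∫_0^2 u(x) φ'(x) dx = ∫_0^2 (π*x^2*cos(π*x/2)/2 + π*x*cos(π*x/2)/2) dx. Term by term:
  ∫_0^2 π*x*cos(π*x/2)/2 dx = -4/π;  ∫_0^2 π*x^2*cos(π*x/2)/2 dx = -8/π.
Sum: -4/π − 8/π = -12/π.
So LHS = -12/π.
∫_0^2 v(x) φ(x) dx = ∫_0^2 (2*x*sin(π*x/2) + sin(π*x/2)) dx. Term by term:
  ∫_0^2 2*x*sin(π*x/2) dx = 8/π;  ∫_0^2 sin(π*x/2) dx = 4/π.
Sum: 8/π + 4/π = 12/π.
So RHS = -∫_0^2 v(x) φ(x) dx = -12/π.
LHS = RHS, so the identity holds for this test φ.
Moreover u is smooth here and v(x) = u'(x) = 2*x + 1 pointwise, so the identity holds for every test function. Hence v is the weak derivative of u.


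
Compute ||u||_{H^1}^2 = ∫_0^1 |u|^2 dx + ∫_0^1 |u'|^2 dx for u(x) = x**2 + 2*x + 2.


||u||_{H^1}^2 = 106/5

The H^1 norm (squared) on an interval (0, L) is
  ||u||_{H^1}^2 = ∫_0^L u(x)^2 dx + ∫_0^L u'(x)^2 dx.
Compute u'(x) = 2*x + 2.
Then u(x)^2 = x**4 + 4*x**3 + 8*x**2 + 8*x + 4 and u'(x)^2 = 4*x**2 + 8*x + 4.
Integrate each monomial from 0 to 1 using ∫_0^1 c·x^n dx = c·1^(n+1)/(n+1):
  ∫_0^1 u(x)^2 dx = ∫_0^1 (x^4 + 4*x^3 + 8*x^2 + 8*x + 4) dx. Term by term:
    ∫_0^1 x^4 dx = 1/5;  ∫_0^1 4*x^3 dx = 1;  ∫_0^1 8*x^2 dx = 8/3;
    ∫_0^1 8*x dx = 4;  ∫_0^1 4 dx = 4.
  Sum: 1/5 + 1 + 8/3 + 4 + 4 = 178/15.
  ∫_0^1 u'(x)^2 dx = ∫_0^1 (4*x^2 + 8*x + 4) dx. Term by term:
    ∫_0^1 4*x^2 dx = 4/3;  ∫_0^1 8*x dx = 4;  ∫_0^1 4 dx = 4.
  Sum: 4/3 + 4 + 4 = 28/3.
Adding: ||u||_{H^1}^2 = 178/15 + 28/3 = 106/5.


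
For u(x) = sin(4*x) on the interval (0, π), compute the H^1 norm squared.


||u||_{H^1(0,π)}^2 = 17*π/2

u'(x) = 4*cos(4*x).
Expand u² and (u')² and integrate term by term on (0, π), using: for integers n ≥ 1, ∫_0^π sin²(nx) dx = ∫_0^π cos²(nx) dx = π/2; for n ≠ n', ∫_0^π sin(nx)sin(n'x) dx = ∫_0^π cos(nx)cos(n'x) dx = 0; and by product-to-sum, ∫_0^π sin(nx)cos(n'x) dx = ½∫_0^π [sin((n+n')x) + sin((n−n')x)] dx, which is 0 when n+n' is even and 2n/(n²−n'²) when n+n' is odd (it need not vanish on (0, π)).
  u² squared terms: (1)²·∫sin(4x)² dx = 1·π/2 = π/2.
  So ∫_0^π u² dx = π/2.
  (u')² squared terms: (4)²·∫cos(4x)² dx = 16·π/2 = 8*π.
  So ∫_0^π (u')² dx = 8*π.
||u||_{H^1}^2 = (π/2) + (8*π) = 17*π/2.


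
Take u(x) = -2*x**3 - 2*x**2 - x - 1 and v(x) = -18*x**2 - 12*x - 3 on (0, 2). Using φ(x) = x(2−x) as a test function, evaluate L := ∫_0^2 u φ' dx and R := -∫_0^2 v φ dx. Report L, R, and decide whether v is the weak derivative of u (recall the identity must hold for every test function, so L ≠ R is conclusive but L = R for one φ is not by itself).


LHS = 244/15, RHS = 244/5. No, v is not the weak derivative of u.

u(x) = -2*x**3 - 2*x**2 - x - 1, classical derivative u'(x) = -6*x**2 - 4*x - 1.
φ(x) = x(2−x), so φ'(x) = 2 - 2*x.
Note φ(0) = φ(2) = 0, so the boundary term u·φ vanishes.
LHS = ∫_0^2 u(x) φ'(x) dx = ∫_0^2 (4*x^4 - 2*x^2 - 2) dx. Term by term:
  ∫_0^2 4*x^4 dx = 128/5;  ∫_0^2 -2*x^2 dx = -16/3;  ∫_0^2 -2 dx = -4.
Sum: 128/5 − 16/3 − 4 = 244/15.
So LHS = 244/15.
∫_0^2 v(x) φ(x) dx = ∫_0^2 (18*x^4 - 24*x^3 - 21*x^2 - 6*x) dx. Term by term:
  ∫_0^2 18*x^4 dx = 576/5;  ∫_0^2 -24*x^3 dx = -96;  ∫_0^2 -21*x^2 dx = -56;
  ∫_0^2 -6*x dx = -12.
Sum: 576/5 − 96 − 56 − 12 = -244/5.
So RHS = -∫_0^2 v(x) φ(x) dx = 244/5.
LHS − RHS = -488/15 ≠ 0, so the identity fails.
(For a valid weak derivative the identity must hold for EVERY test function, in particular this one. The failure shows v is NOT the weak derivative of u.)
Correct weak derivative would be u'(x) = -6*x**2 - 4*x - 1.


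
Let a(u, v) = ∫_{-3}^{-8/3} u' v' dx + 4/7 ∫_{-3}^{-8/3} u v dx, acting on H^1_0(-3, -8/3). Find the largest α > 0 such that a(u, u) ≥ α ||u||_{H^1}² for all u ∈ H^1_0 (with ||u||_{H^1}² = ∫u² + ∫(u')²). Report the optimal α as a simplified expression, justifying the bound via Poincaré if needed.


α = (4 + 63*π^2)/(7*(1 + 9*π^2))

Coercivity of a(·,·) on H^1_0(-3, -8/3) means a(u, u) ≥ α ||u||_{H^1}² for every u ∈ H^1_0.
The interval has length L = 1/3, and Poincaré/coercivity depend only on L. Here a(u, u) = ∫(u')² + (4/7)·∫u².
Here 0 < c = 4/7 < 1. The condition a(u,u) ≥ α||u||_{H^1}² reads (1−α)∫(u')² ≥ (α−c)∫u². Any admissible α is ≤ 1 (rapidly oscillating u have ∫u²/∫(u')² → 0), and α = 1 would force 0 ≥ (1−c)∫u², impossible since c < 1; so 1−α > 0. By the sharp Poincaré inequality on H^1_0 of an interval of length L, ∫(u')² ≥ (π/L)²∫u² with equality for the first sine mode sin(π(x−x₀)/L) (x₀ the left endpoint), so the inequality holds for all u iff (1−α)(π/L)² ≥ α − c, i.e. α ≤ ((π/L)² + c)/((π/L)² + 1) = (1 + c(L/π)²)/(1 + (L/π)²). With (π/L)² = 9*π^2 and c = 4/7, the largest admissible constant is α = ((π/L)² + c)/((π/L)² + 1).
Simplifying, α = (4 + 63*π^2)/(7*(1 + 9*π^2)).


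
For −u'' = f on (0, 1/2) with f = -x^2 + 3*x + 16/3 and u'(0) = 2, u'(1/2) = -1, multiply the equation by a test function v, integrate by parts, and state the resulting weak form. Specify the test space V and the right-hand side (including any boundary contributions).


V = H^1(0, 1/2) (v unrestricted at boundary; u is determined up to an additive constant); weak form: ∫_0^1/2 u'v' dx = ∫_0^1/2 (-x^2 + 3*x + 16/3) v dx − v(1/2) − 2·v(0) for all v ∈ V.

Multiply both sides by a test function v and integrate from 0 to 1/2:
  ∫_0^1/2 −u''(x) v(x) dx = ∫_0^1/2 f(x) v(x) dx.
Integrate the LHS by parts once:
  ∫_0^1/2 −u'' v dx = −[u'(x) v(x)]_0^1/2 + ∫_0^1/2 u'(x) v'(x) dx.
Thus ∫_0^1/2 u'(x) v'(x) dx = ∫_0^1/2 f(x) v(x) dx + [u'(x) v(x)]_0^1/2.
Choose V so that boundary terms are either known or forced to vanish.
u has inhomogeneous Neumann u'(0) = 2, u'(1/2) = -1. [u' v]_0^1/2 = (-1)·v(1/2) − (2)·v(0) = − v(1/2) − 2·v(0). Take V = H^1(0, 1/2); boundary term becomes part of RHS.
Weak formulation: find u (satisfying any essential BC) such that ∫_0^1/2 u'(x) v'(x) dx = ∫_0^1/2 f v dx − v(1/2) − 2·v(0) for all v ∈ V (Neumann data are natural BCs: they enter the RHS as boundary terms).
Substituting f(x) = -x^2 + 3*x + 16/3, the right-hand side is ∫_0^1/2 (-x^2 + 3*x + 16/3) v dx − v(1/2) − 2·v(0).
Compatibility check (pure Neumann): taking v ≡ 1 ∈ V gives 0 = ∫_0^1/2 f dx + (-1) − (2), i.e. ∫_0^1/2 f dx must equal u'(0) − u'(1/2) = 3. Indeed ∫_0^1/2 (-x^2 + 3*x + 16/3) dx = 3, so the data are compatible. The solution is then unique only up to an additive constant (fix it e.g. by requiring ∫_0^1/2 u dx = 0).


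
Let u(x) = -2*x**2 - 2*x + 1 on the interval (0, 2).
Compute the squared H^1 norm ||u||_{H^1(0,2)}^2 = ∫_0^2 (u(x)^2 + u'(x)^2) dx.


||u||_{H^1}^2 = 2014/15

The H^1 norm (squared) on an interval (0, L) is
  ||u||_{H^1}^2 = ∫_0^L u(x)^2 dx + ∫_0^L u'(x)^2 dx.
Compute u'(x) = -4*x - 2.
Then u(x)^2 = 4*x**4 + 8*x**3 - 4*x + 1 and u'(x)^2 = 16*x**2 + 16*x + 4.
Integrate each monomial from 0 to 2 using ∫_0^2 c·x^n dx = c·2^(n+1)/(n+1):
  ∫_0^2 u(x)^2 dx = ∫_0^2 (4*x^4 + 8*x^3 - 4*x + 1) dx. Term by term:
    ∫_0^2 4*x^4 dx = 128/5;  ∫_0^2 8*x^3 dx = 32;  ∫_0^2 -4*x dx = -8;
    ∫_0^2 1 dx = 2.
  Sum: 128/5 + 32 − 8 + 2 = 258/5.
  ∫_0^2 u'(x)^2 dx = ∫_0^2 (16*x^2 + 16*x + 4) dx. Term by term:
    ∫_0^2 16*x^2 dx = 128/3;  ∫_0^2 16*x dx = 32;  ∫_0^2 4 dx = 8.
  Sum: 128/3 + 32 + 8 = 248/3.
Adding: ||u||_{H^1}^2 = 258/5 + 248/3 = 2014/15.


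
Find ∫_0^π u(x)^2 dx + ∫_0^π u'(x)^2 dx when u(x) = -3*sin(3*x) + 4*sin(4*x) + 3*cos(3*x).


||u||_{H^1(0,π)}^2 = 1920/7 + 226*π

u'(x) = -9*sin(3*x) - 9*cos(3*x) + 16*cos(4*x).
Expand u² and (u')² and integrate term by term on (0, π), using: for integers n ≥ 1, ∫_0^π sin²(nx) dx = ∫_0^π cos²(nx) dx = π/2; for n ≠ n', ∫_0^π sin(nx)sin(n'x) dx = ∫_0^π cos(nx)cos(n'x) dx = 0; and by product-to-sum, ∫_0^π sin(nx)cos(n'x) dx = ½∫_0^π [sin((n+n')x) + sin((n−n')x)] dx, which is 0 when n+n' is even and 2n/(n²−n'²) when n+n' is odd (it need not vanish on (0, π)).
  u² squared terms: (-3)²·∫sin(3x)² dx = 9·π/2 = 9*π/2;  (3)²·∫cos(3x)² dx = 9·π/2 = 9*π/2;  (4)²·∫sin(4x)² dx = 16·π/2 = 8*π.
  u² cross terms: 2·(-3)·(3)·∫sin(3x)·cos(3x) dx = -18·(0) = 0;  2·(-3)·(4)·∫sin(3x)·sin(4x) dx = -24·(0) = 0;  2·(3)·(4)·∫cos(3x)·sin(4x) dx = 24·(8/7) = 192/7.
  So ∫_0^π u² dx = 9*π/2 + 9*π/2 + 8*π + 0 + 0 + 192/7 = 192/7 + 17*π.
  (u')² squared terms: (-9)²·∫cos(3x)² dx = 81·π/2 = 81*π/2;  (-9)²·∫sin(3x)² dx = 81·π/2 = 81*π/2;  (16)²·∫cos(4x)² dx = 256·π/2 = 128*π.
  (u')² cross terms: 2·(-9)·(-9)·∫cos(3x)·sin(3x) dx = 162·(0) = 0;  2·(-9)·(16)·∫cos(3x)·cos(4x) dx = -288·(0) = 0;  2·(-9)·(16)·∫sin(3x)·cos(4x) dx = -288·(-6/7) = 1728/7.
  So ∫_0^π (u')² dx = 81*π/2 + 81*π/2 + 128*π + 0 + 0 + 1728/7 = 1728/7 + 209*π.
||u||_{H^1}^2 = (192/7 + 17*π) + (1728/7 + 209*π) = 1920/7 + 226*π.


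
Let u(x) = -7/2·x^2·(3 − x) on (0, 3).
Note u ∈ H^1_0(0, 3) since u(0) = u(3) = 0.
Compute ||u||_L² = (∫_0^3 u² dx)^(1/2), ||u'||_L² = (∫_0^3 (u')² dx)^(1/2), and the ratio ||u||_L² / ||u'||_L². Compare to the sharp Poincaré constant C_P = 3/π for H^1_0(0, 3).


||u||_L² / ||u'||_L² = 3*sqrt(14)/14 < C_P = 3/π.

u(x) = -7/2·x^2·(3 − x), so u'(x) = 21*x*(x - 2)/2.
u(x) = -7/2·x^2·(3 − x) vanishes at x = 0 and x = 3, so u ∈ H^1_0(0, 3). Differentiate via the product rule and integrate the resulting polynomials term by term.
  ∫_0^3 u² dx = ∫_0^3 (49*x^6/4 - 147*x^5/2 + 441*x^4/4) dx. Term by term:
    ∫_0^3 49*x^6/4 dx = 15309/4;  ∫_0^3 -147*x^5/2 dx = -35721/4;  ∫_0^3 441*x^4/4 dx = 107163/20.
  Sum: 15309/4 − 35721/4 + 107163/20 = 5103/20.
  ∫_0^3 (u')² dx = ∫_0^3 (441*x^4/4 - 441*x^3 + 441*x^2) dx. Term by term:
    ∫_0^3 441*x^4/4 dx = 107163/20;  ∫_0^3 -441*x^3 dx = -35721/4;  ∫_0^3 441*x^2 dx = 3969.
  Sum: 107163/20 − 35721/4 + 3969 = 3969/10.
∫_0^3 u² dx = 5103/20, so ||u||_L² = 27*sqrt(35)/10.
∫_0^3 (u')² dx = 3969/10, so ||u'||_L² = 63*sqrt(10)/10.
Ratio ||u||_L² / ||u'||_L² = 3*sqrt(14)/14.
Sharp Poincaré constant on H^1_0(0, 3) is C_P = L/π = 3/π, achieved by sin(π/3·x).
A polynomial bump cannot attain the sharp Poincaré constant (only the first sine eigenfunction does), so the ratio is strictly less than C_P, consistent with ||u||_L² ≤ C_P ||u'||_L².


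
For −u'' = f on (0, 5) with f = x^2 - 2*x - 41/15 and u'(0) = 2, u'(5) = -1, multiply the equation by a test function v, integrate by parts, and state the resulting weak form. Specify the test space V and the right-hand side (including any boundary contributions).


V = H^1(0, 5) (v unrestricted at boundary; u is determined up to an additive constant); weak form: ∫_0^5 u'v' dx = ∫_0^5 (x^2 - 2*x - 41/15) v dx − v(5) − 2·v(0) for all v ∈ V.

Multiply both sides by a test function v and integrate from 0 to 5:
  ∫_0^5 −u''(x) v(x) dx = ∫_0^5 f(x) v(x) dx.
Integrate the LHS by parts once:
  ∫_0^5 −u'' v dx = −[u'(x) v(x)]_0^5 + ∫_0^5 u'(x) v'(x) dx.
Thus ∫_0^5 u'(x) v'(x) dx = ∫_0^5 f(x) v(x) dx + [u'(x) v(x)]_0^5.
Choose V so that boundary terms are either known or forced to vanish.
u has inhomogeneous Neumann u'(0) = 2, u'(5) = -1. [u' v]_0^5 = (-1)·v(5) − (2)·v(0) = − v(5) − 2·v(0). Take V = H^1(0, 5); boundary term becomes part of RHS.
Weak formulation: find u (satisfying any essential BC) such that ∫_0^5 u'(x) v'(x) dx = ∫_0^5 f v dx − v(5) − 2·v(0) for all v ∈ V (Neumann data are natural BCs: they enter the RHS as boundary terms).
Substituting f(x) = x^2 - 2*x - 41/15, the right-hand side is ∫_0^5 (x^2 - 2*x - 41/15) v dx − v(5) − 2·v(0).
Compatibility check (pure Neumann): taking v ≡ 1 ∈ V gives 0 = ∫_0^5 f dx + (-1) − (2), i.e. ∫_0^5 f dx must equal u'(0) − u'(5) = 3. Indeed ∫_0^5 (x^2 - 2*x - 41/15) dx = 3, so the data are compatible. The solution is then unique only up to an additive constant (fix it e.g. by requiring ∫_0^5 u dx = 0).


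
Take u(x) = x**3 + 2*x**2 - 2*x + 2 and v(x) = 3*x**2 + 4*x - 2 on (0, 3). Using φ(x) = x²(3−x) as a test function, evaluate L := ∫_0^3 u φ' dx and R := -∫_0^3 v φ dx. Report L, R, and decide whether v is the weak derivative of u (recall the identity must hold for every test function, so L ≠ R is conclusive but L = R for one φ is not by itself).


LHS = -108, RHS = -108. Yes, v = u' weakly.

u(x) = x**3 + 2*x**2 - 2*x + 2, classical derivative u'(x) = 3*x**2 + 4*x - 2.
φ(x) = x²(3−x), so φ'(x) = 3*x*(2 - x).
Note φ(0) = φ(3) = 0, so the boundary term u·φ vanishes.
LHS = ∫_0^3 u(x) φ'(x) dx = ∫_0^3 (-3*x^5 + 18*x^3 - 18*x^2 + 12*x) dx. Term by term:
  ∫_0^3 -3*x^5 dx = -729/2;  ∫_0^3 18*x^3 dx = 729/2;  ∫_0^3 -18*x^2 dx = -162;
  ∫_0^3 12*x dx = 54.
Sum: -729/2 + 729/2 − 162 + 54 = -108.
So LHS = -108.
∫_0^3 v(x) φ(x) dx = ∫_0^3 (-3*x^5 + 5*x^4 + 14*x^3 - 6*x^2) dx. Term by term:
  ∫_0^3 -3*x^5 dx = -729/2;  ∫_0^3 5*x^4 dx = 243;  ∫_0^3 14*x^3 dx = 567/2;
  ∫_0^3 -6*x^2 dx = -54.
Sum: -729/2 + 243 + 567/2 − 54 = 108.
So RHS = -∫_0^3 v(x) φ(x) dx = -108.
LHS = RHS, so the identity holds for this test φ.
Moreover u is smooth here and v(x) = u'(x) = 3*x**2 + 4*x - 2 pointwise, so the identity holds for every test function. Hence v is the weak derivative of u.


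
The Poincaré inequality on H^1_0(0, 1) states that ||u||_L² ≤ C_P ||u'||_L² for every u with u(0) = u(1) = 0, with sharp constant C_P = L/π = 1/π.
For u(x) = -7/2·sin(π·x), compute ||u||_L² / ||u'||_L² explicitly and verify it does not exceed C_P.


||u||_L² / ||u'||_L² = 1/π = C_P.

u(x) = -7/2·sin(π·x), so u'(x) = -7*π*cos(π*x)/2.
Writing u(x) = A·sin(kπx/L) with A = -7/2 and k = 1, use ∫_0^L sin²(kπx/L) dx = L/2 and ∫_0^L cos²(kπx/L) dx = L/2.
u² = 49/4·sin²(π·x) and (u')² = 49*π^2/4·cos²(π·x), and each of sin², cos² integrates to L/2 = 1/2 over (0, 1).
∫_0^1 u² dx = 49/8, so ||u||_L² = 7*sqrt(2)/4.
∫_0^1 (u')² dx = 49*π^2/8, so ||u'||_L² = 7*sqrt(2)*π/4.
Ratio ||u||_L² / ||u'||_L² = 1/π.
Sharp Poincaré constant on H^1_0(0, 1) is C_P = L/π = 1/π, achieved by sin(π·x).
This is the k = 1 eigenfunction (up to amplitude), so the ratio equals the sharp Poincaré constant exactly.


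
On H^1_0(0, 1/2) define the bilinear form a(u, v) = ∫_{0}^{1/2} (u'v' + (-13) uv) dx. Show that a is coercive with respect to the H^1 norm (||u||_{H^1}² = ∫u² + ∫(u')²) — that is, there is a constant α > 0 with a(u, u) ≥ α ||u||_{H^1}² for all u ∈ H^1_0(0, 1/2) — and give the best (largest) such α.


α = (-13 + 4*π^2)/(1 + 4*π^2)

Coercivity of a(·,·) on H^1_0(0, 1/2) means a(u, u) ≥ α ||u||_{H^1}² for every u ∈ H^1_0.
The interval has length L = 1/2, and Poincaré/coercivity depend only on L. Here a(u, u) = ∫(u')² + (-13)·∫u².
Here c = -13 < 0 with |c| < (π/L)² = 4*π^2, so coercivity still holds. The condition a(u,u) ≥ α||u||_{H^1}² reads (1−α)∫(u')² ≥ (α−c)∫u². Any admissible α is ≤ 1 (rapidly oscillating u have ∫u²/∫(u')² → 0), and α = 1 would force 0 ≥ (1−c)∫u², impossible since c < 1; so 1−α > 0. By the sharp Poincaré inequality on H^1_0 of an interval of length L, ∫(u')² ≥ (π/L)²∫u² with equality for the first sine mode sin(π(x−x₀)/L) (x₀ the left endpoint), so the inequality holds for all u iff (1−α)(π/L)² ≥ α − c, i.e. α ≤ ((π/L)² + c)/((π/L)² + 1) = (1 + c(L/π)²)/(1 + (L/π)²). (Direct route, valid since c ≤ 0: Poincaré gives c∫u² ≥ c(L/π)²∫(u')², so a(u,u) ≥ (1 + c(L/π)²)∫(u')², while ||u||_{H^1}² ≤ (1 + (L/π)²)∫(u')²; dividing yields the same α.) With (π/L)² = 4*π^2 and c = -13, the largest admissible constant is α = ((π/L)² + c)/((π/L)² + 1).
Simplifying, α = (-13 + 4*π^2)/(1 + 4*π^2).


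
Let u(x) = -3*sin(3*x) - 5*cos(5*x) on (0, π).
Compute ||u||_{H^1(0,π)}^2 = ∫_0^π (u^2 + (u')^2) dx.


||u||_{H^1(0,π)}^2 = 370*π

u'(x) = 25*sin(5*x) - 9*cos(3*x).
Expand u² and (u')² and integrate term by term on (0, π), using: for integers n ≥ 1, ∫_0^π sin²(nx) dx = ∫_0^π cos²(nx) dx = π/2; for n ≠ n', ∫_0^π sin(nx)sin(n'x) dx = ∫_0^π cos(nx)cos(n'x) dx = 0; and by product-to-sum, ∫_0^π sin(nx)cos(n'x) dx = ½∫_0^π [sin((n+n')x) + sin((n−n')x)] dx, which is 0 when n+n' is even and 2n/(n²−n'²) when n+n' is odd (it need not vanish on (0, π)).
  u² squared terms: (-5)²·∫cos(5x)² dx = 25·π/2 = 25*π/2;  (-3)²·∫sin(3x)² dx = 9·π/2 = 9*π/2.
  u² cross terms: 2·(-5)·(-3)·∫cos(5x)·sin(3x) dx = 30·(0) = 0.
  So ∫_0^π u² dx = 25*π/2 + 9*π/2 + 0 = 17*π.
  (u')² squared terms: (-9)²·∫cos(3x)² dx = 81·π/2 = 81*π/2;  (25)²·∫sin(5x)² dx = 625·π/2 = 625*π/2.
  (u')² cross terms: 2·(-9)·(25)·∫cos(3x)·sin(5x) dx = -450·(0) = 0.
  So ∫_0^π (u')² dx = 81*π/2 + 625*π/2 + 0 = 353*π.
||u||_{H^1}^2 = (17*π) + (353*π) = 370*π.


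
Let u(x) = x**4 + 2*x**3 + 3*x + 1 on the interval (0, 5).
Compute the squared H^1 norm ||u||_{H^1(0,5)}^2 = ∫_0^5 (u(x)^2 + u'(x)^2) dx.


||u||_{H^1}^2 = 102537625/126

The H^1 norm (squared) on an interval (0, L) is
  ||u||_{H^1}^2 = ∫_0^L u(x)^2 dx + ∫_0^L u'(x)^2 dx.
Compute u'(x) = 4*x**3 + 6*x**2 + 3.
Then u(x)^2 = x**8 + 4*x**7 + 4*x**6 + 6*x**5 + 14*x**4 + 4*x**3 + 9*x**2 + 6*x + 1 and u'(x)^2 = 16*x**6 + 48*x**5 + 36*x**4 + 24*x**3 + 36*x**2 + 9.
Integrate each monomial from 0 to 5 using ∫_0^5 c·x^n dx = c·5^(n+1)/(n+1):
  ∫_0^5 u(x)^2 dx = ∫_0^5 (x^8 + 4*x^7 + 4*x^6 + 6*x^5 + 14*x^4 + 4*x^3 + 9*x^2 + 6*x + 1) dx. Term by term:
    ∫_0^5 x^8 dx = 1953125/9;  ∫_0^5 4*x^7 dx = 390625/2;  ∫_0^5 4*x^6 dx = 312500/7;
    ∫_0^5 6*x^5 dx = 15625;  ∫_0^5 14*x^4 dx = 8750;  ∫_0^5 4*x^3 dx = 625;
    ∫_0^5 9*x^2 dx = 375;  ∫_0^5 6*x dx = 75;  ∫_0^5 1 dx = 5.
  Sum: 1953125/9 + 390625/2 + 312500/7 + 15625 + 8750 + 625 + 375 + 75 + 5 = 60785455/126.
  ∫_0^5 u'(x)^2 dx = ∫_0^5 (16*x^6 + 48*x^5 + 36*x^4 + 24*x^3 + 36*x^2 + 9) dx. Term by term:
    ∫_0^5 16*x^6 dx = 1250000/7;  ∫_0^5 48*x^5 dx = 125000;  ∫_0^5 36*x^4 dx = 22500;
    ∫_0^5 24*x^3 dx = 3750;  ∫_0^5 36*x^2 dx = 1500;  ∫_0^5 9 dx = 45.
  Sum: 1250000/7 + 125000 + 22500 + 3750 + 1500 + 45 = 2319565/7.
Adding: ||u||_{H^1}^2 = 60785455/126 + 2319565/7 = 102537625/126.


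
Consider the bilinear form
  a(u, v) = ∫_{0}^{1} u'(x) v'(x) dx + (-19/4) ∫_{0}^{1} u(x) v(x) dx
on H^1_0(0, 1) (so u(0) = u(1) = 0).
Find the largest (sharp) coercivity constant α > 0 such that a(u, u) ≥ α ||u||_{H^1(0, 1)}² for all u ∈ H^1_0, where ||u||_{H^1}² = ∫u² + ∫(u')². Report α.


α = (-19/4 + π^2)/(1 + π^2)

Coercivity of a(·,·) on H^1_0(0, 1) means a(u, u) ≥ α ||u||_{H^1}² for every u ∈ H^1_0.
The interval has length L = 1, and Poincaré/coercivity depend only on L. Here a(u, u) = ∫(u')² + (-19/4)·∫u².
Here c = -19/4 < 0 with |c| < (π/L)² = π^2, so coercivity still holds. The condition a(u,u) ≥ α||u||_{H^1}² reads (1−α)∫(u')² ≥ (α−c)∫u². Any admissible α is ≤ 1 (rapidly oscillating u have ∫u²/∫(u')² → 0), and α = 1 would force 0 ≥ (1−c)∫u², impossible since c < 1; so 1−α > 0. By the sharp Poincaré inequality on H^1_0 of an interval of length L, ∫(u')² ≥ (π/L)²∫u² with equality for the first sine mode sin(π(x−x₀)/L) (x₀ the left endpoint), so the inequality holds for all u iff (1−α)(π/L)² ≥ α − c, i.e. α ≤ ((π/L)² + c)/((π/L)² + 1) = (1 + c(L/π)²)/(1 + (L/π)²). (Direct route, valid since c ≤ 0: Poincaré gives c∫u² ≥ c(L/π)²∫(u')², so a(u,u) ≥ (1 + c(L/π)²)∫(u')², while ||u||_{H^1}² ≤ (1 + (L/π)²)∫(u')²; dividing yields the same α.) With (π/L)² = π^2 and c = -19/4, the largest admissible constant is α = ((π/L)² + c)/((π/L)² + 1).
Simplifying, α = (-19/4 + π^2)/(1 + π^2).
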